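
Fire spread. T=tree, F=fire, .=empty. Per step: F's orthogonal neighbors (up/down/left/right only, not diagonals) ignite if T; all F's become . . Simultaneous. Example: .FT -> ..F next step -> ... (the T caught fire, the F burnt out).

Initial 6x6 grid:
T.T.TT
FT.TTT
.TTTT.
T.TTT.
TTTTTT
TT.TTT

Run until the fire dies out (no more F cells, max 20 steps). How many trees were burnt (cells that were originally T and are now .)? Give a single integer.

Answer: 26

Derivation:
Step 1: +2 fires, +1 burnt (F count now 2)
Step 2: +1 fires, +2 burnt (F count now 1)
Step 3: +1 fires, +1 burnt (F count now 1)
Step 4: +2 fires, +1 burnt (F count now 2)
Step 5: +4 fires, +2 burnt (F count now 4)
Step 6: +4 fires, +4 burnt (F count now 4)
Step 7: +6 fires, +4 burnt (F count now 6)
Step 8: +5 fires, +6 burnt (F count now 5)
Step 9: +1 fires, +5 burnt (F count now 1)
Step 10: +0 fires, +1 burnt (F count now 0)
Fire out after step 10
Initially T: 27, now '.': 35
Total burnt (originally-T cells now '.'): 26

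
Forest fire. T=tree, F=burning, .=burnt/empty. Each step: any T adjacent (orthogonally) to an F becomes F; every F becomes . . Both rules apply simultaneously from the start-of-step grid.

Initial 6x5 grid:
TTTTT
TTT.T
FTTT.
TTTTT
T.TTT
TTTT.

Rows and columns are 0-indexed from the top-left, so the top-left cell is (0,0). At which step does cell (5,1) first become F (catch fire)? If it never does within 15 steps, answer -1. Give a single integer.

Step 1: cell (5,1)='T' (+3 fires, +1 burnt)
Step 2: cell (5,1)='T' (+5 fires, +3 burnt)
Step 3: cell (5,1)='T' (+5 fires, +5 burnt)
Step 4: cell (5,1)='F' (+4 fires, +5 burnt)
  -> target ignites at step 4
Step 5: cell (5,1)='.' (+4 fires, +4 burnt)
Step 6: cell (5,1)='.' (+3 fires, +4 burnt)
Step 7: cell (5,1)='.' (+1 fires, +3 burnt)
Step 8: cell (5,1)='.' (+0 fires, +1 burnt)
  fire out at step 8

4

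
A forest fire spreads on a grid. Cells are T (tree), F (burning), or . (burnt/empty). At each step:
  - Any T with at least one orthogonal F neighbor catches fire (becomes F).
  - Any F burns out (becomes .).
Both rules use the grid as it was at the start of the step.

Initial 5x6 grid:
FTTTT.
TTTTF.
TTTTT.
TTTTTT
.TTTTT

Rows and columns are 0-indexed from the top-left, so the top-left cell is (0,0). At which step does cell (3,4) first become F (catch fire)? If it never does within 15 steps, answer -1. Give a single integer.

Step 1: cell (3,4)='T' (+5 fires, +2 burnt)
Step 2: cell (3,4)='F' (+7 fires, +5 burnt)
  -> target ignites at step 2
Step 3: cell (3,4)='.' (+6 fires, +7 burnt)
Step 4: cell (3,4)='.' (+4 fires, +6 burnt)
Step 5: cell (3,4)='.' (+2 fires, +4 burnt)
Step 6: cell (3,4)='.' (+0 fires, +2 burnt)
  fire out at step 6

2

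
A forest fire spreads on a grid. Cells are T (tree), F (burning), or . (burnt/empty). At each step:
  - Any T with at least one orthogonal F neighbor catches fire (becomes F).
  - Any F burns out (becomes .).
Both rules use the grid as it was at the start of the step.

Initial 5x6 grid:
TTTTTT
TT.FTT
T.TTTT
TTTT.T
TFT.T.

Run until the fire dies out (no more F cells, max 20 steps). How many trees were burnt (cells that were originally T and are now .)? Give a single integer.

Answer: 22

Derivation:
Step 1: +6 fires, +2 burnt (F count now 6)
Step 2: +8 fires, +6 burnt (F count now 8)
Step 3: +4 fires, +8 burnt (F count now 4)
Step 4: +4 fires, +4 burnt (F count now 4)
Step 5: +0 fires, +4 burnt (F count now 0)
Fire out after step 5
Initially T: 23, now '.': 29
Total burnt (originally-T cells now '.'): 22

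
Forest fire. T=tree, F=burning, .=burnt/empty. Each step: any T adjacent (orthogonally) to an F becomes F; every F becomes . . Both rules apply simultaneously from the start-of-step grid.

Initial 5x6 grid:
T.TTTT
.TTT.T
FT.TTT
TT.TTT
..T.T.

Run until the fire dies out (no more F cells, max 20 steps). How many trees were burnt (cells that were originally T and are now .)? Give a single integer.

Step 1: +2 fires, +1 burnt (F count now 2)
Step 2: +2 fires, +2 burnt (F count now 2)
Step 3: +1 fires, +2 burnt (F count now 1)
Step 4: +2 fires, +1 burnt (F count now 2)
Step 5: +2 fires, +2 burnt (F count now 2)
Step 6: +3 fires, +2 burnt (F count now 3)
Step 7: +3 fires, +3 burnt (F count now 3)
Step 8: +3 fires, +3 burnt (F count now 3)
Step 9: +0 fires, +3 burnt (F count now 0)
Fire out after step 9
Initially T: 20, now '.': 28
Total burnt (originally-T cells now '.'): 18

Answer: 18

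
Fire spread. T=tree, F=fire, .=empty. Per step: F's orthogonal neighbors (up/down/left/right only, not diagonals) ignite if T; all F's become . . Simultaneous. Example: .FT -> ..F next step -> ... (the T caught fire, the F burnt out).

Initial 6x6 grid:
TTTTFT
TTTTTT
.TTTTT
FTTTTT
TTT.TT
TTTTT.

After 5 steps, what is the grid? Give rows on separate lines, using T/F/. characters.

Step 1: 5 trees catch fire, 2 burn out
  TTTF.F
  TTTTFT
  .TTTTT
  .FTTTT
  FTT.TT
  TTTTT.
Step 2: 8 trees catch fire, 5 burn out
  TTF...
  TTTF.F
  .FTTFT
  ..FTTT
  .FT.TT
  FTTTT.
Step 3: 10 trees catch fire, 8 burn out
  TF....
  TFF...
  ..FF.F
  ...FFT
  ..F.TT
  .FTTT.
Step 4: 5 trees catch fire, 10 burn out
  F.....
  F.....
  ......
  .....F
  ....FT
  ..FTT.
Step 5: 3 trees catch fire, 5 burn out
  ......
  ......
  ......
  ......
  .....F
  ...FF.

......
......
......
......
.....F
...FF.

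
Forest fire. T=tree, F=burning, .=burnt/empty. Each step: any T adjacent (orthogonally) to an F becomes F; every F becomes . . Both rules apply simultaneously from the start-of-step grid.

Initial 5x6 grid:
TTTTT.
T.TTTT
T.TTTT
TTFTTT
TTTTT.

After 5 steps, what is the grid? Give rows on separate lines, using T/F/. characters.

Step 1: 4 trees catch fire, 1 burn out
  TTTTT.
  T.TTTT
  T.FTTT
  TF.FTT
  TTFTT.
Step 2: 6 trees catch fire, 4 burn out
  TTTTT.
  T.FTTT
  T..FTT
  F...FT
  TF.FT.
Step 3: 7 trees catch fire, 6 burn out
  TTFTT.
  T..FTT
  F...FT
  .....F
  F...F.
Step 4: 5 trees catch fire, 7 burn out
  TF.FT.
  F...FT
  .....F
  ......
  ......
Step 5: 3 trees catch fire, 5 burn out
  F...F.
  .....F
  ......
  ......
  ......

F...F.
.....F
......
......
......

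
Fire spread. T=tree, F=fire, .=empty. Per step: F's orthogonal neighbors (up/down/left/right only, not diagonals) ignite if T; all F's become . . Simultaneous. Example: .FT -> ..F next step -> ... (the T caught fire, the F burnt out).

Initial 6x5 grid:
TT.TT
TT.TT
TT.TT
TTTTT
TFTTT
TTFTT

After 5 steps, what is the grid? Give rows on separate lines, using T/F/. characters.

Step 1: 5 trees catch fire, 2 burn out
  TT.TT
  TT.TT
  TT.TT
  TFTTT
  F.FTT
  TF.FT
Step 2: 6 trees catch fire, 5 burn out
  TT.TT
  TT.TT
  TF.TT
  F.FTT
  ...FT
  F...F
Step 3: 4 trees catch fire, 6 burn out
  TT.TT
  TF.TT
  F..TT
  ...FT
  ....F
  .....
Step 4: 4 trees catch fire, 4 burn out
  TF.TT
  F..TT
  ...FT
  ....F
  .....
  .....
Step 5: 3 trees catch fire, 4 burn out
  F..TT
  ...FT
  ....F
  .....
  .....
  .....

F..TT
...FT
....F
.....
.....
.....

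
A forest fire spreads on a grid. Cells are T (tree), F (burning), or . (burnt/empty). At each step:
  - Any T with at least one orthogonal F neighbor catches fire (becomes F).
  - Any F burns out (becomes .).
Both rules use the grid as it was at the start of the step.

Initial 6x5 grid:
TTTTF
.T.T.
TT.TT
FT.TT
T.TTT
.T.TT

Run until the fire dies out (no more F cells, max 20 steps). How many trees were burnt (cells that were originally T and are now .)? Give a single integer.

Step 1: +4 fires, +2 burnt (F count now 4)
Step 2: +3 fires, +4 burnt (F count now 3)
Step 3: +3 fires, +3 burnt (F count now 3)
Step 4: +3 fires, +3 burnt (F count now 3)
Step 5: +2 fires, +3 burnt (F count now 2)
Step 6: +3 fires, +2 burnt (F count now 3)
Step 7: +1 fires, +3 burnt (F count now 1)
Step 8: +0 fires, +1 burnt (F count now 0)
Fire out after step 8
Initially T: 20, now '.': 29
Total burnt (originally-T cells now '.'): 19

Answer: 19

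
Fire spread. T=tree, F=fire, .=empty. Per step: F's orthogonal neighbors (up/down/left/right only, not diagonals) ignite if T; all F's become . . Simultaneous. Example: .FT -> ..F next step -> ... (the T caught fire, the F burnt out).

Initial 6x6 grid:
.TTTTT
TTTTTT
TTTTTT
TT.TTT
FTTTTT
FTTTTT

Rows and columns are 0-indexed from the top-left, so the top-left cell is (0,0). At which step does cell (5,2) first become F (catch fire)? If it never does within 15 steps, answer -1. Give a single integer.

Step 1: cell (5,2)='T' (+3 fires, +2 burnt)
Step 2: cell (5,2)='F' (+4 fires, +3 burnt)
  -> target ignites at step 2
Step 3: cell (5,2)='.' (+4 fires, +4 burnt)
Step 4: cell (5,2)='.' (+5 fires, +4 burnt)
Step 5: cell (5,2)='.' (+6 fires, +5 burnt)
Step 6: cell (5,2)='.' (+4 fires, +6 burnt)
Step 7: cell (5,2)='.' (+3 fires, +4 burnt)
Step 8: cell (5,2)='.' (+2 fires, +3 burnt)
Step 9: cell (5,2)='.' (+1 fires, +2 burnt)
Step 10: cell (5,2)='.' (+0 fires, +1 burnt)
  fire out at step 10

2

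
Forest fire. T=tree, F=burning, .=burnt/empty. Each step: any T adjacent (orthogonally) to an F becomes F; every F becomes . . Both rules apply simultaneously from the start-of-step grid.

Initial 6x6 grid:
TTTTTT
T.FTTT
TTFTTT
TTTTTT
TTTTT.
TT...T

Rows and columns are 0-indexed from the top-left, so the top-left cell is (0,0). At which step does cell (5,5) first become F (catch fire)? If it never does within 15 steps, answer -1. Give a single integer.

Step 1: cell (5,5)='T' (+5 fires, +2 burnt)
Step 2: cell (5,5)='T' (+8 fires, +5 burnt)
Step 3: cell (5,5)='T' (+9 fires, +8 burnt)
Step 4: cell (5,5)='T' (+5 fires, +9 burnt)
Step 5: cell (5,5)='T' (+1 fires, +5 burnt)
Step 6: cell (5,5)='T' (+0 fires, +1 burnt)
  fire out at step 6
Target never catches fire within 15 steps

-1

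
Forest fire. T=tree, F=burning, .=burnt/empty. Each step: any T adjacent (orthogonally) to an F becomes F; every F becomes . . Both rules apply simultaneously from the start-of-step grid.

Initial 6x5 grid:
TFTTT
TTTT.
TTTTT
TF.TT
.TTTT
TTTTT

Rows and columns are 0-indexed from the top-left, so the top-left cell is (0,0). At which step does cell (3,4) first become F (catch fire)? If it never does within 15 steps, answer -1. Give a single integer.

Step 1: cell (3,4)='T' (+6 fires, +2 burnt)
Step 2: cell (3,4)='T' (+7 fires, +6 burnt)
Step 3: cell (3,4)='T' (+6 fires, +7 burnt)
Step 4: cell (3,4)='T' (+4 fires, +6 burnt)
Step 5: cell (3,4)='F' (+2 fires, +4 burnt)
  -> target ignites at step 5
Step 6: cell (3,4)='.' (+0 fires, +2 burnt)
  fire out at step 6

5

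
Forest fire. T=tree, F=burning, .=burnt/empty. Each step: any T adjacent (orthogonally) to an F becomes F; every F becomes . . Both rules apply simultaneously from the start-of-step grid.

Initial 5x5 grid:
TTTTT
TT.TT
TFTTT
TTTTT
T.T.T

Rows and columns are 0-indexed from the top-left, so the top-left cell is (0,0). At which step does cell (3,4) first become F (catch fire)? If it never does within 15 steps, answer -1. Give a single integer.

Step 1: cell (3,4)='T' (+4 fires, +1 burnt)
Step 2: cell (3,4)='T' (+5 fires, +4 burnt)
Step 3: cell (3,4)='T' (+7 fires, +5 burnt)
Step 4: cell (3,4)='F' (+3 fires, +7 burnt)
  -> target ignites at step 4
Step 5: cell (3,4)='.' (+2 fires, +3 burnt)
Step 6: cell (3,4)='.' (+0 fires, +2 burnt)
  fire out at step 6

4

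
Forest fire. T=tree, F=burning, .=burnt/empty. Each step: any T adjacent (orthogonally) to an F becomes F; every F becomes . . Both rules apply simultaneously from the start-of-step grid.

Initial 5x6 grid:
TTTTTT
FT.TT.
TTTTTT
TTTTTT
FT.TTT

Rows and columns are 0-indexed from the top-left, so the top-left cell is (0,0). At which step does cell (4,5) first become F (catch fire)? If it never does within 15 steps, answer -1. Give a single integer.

Step 1: cell (4,5)='T' (+5 fires, +2 burnt)
Step 2: cell (4,5)='T' (+3 fires, +5 burnt)
Step 3: cell (4,5)='T' (+3 fires, +3 burnt)
Step 4: cell (4,5)='T' (+3 fires, +3 burnt)
Step 5: cell (4,5)='T' (+5 fires, +3 burnt)
Step 6: cell (4,5)='T' (+5 fires, +5 burnt)
Step 7: cell (4,5)='F' (+1 fires, +5 burnt)
  -> target ignites at step 7
Step 8: cell (4,5)='.' (+0 fires, +1 burnt)
  fire out at step 8

7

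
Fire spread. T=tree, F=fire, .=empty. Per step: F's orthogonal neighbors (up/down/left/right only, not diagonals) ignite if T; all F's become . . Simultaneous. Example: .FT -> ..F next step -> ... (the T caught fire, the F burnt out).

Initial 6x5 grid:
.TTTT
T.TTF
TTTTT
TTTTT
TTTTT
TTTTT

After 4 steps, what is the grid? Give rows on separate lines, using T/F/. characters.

Step 1: 3 trees catch fire, 1 burn out
  .TTTF
  T.TF.
  TTTTF
  TTTTT
  TTTTT
  TTTTT
Step 2: 4 trees catch fire, 3 burn out
  .TTF.
  T.F..
  TTTF.
  TTTTF
  TTTTT
  TTTTT
Step 3: 4 trees catch fire, 4 burn out
  .TF..
  T....
  TTF..
  TTTF.
  TTTTF
  TTTTT
Step 4: 5 trees catch fire, 4 burn out
  .F...
  T....
  TF...
  TTF..
  TTTF.
  TTTTF

.F...
T....
TF...
TTF..
TTTF.
TTTTF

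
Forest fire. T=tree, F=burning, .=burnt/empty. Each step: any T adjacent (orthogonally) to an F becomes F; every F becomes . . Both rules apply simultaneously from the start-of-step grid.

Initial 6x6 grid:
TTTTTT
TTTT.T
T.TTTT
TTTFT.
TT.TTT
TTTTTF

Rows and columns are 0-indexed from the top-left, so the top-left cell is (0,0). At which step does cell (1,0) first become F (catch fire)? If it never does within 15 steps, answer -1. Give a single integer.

Step 1: cell (1,0)='T' (+6 fires, +2 burnt)
Step 2: cell (1,0)='T' (+6 fires, +6 burnt)
Step 3: cell (1,0)='T' (+6 fires, +6 burnt)
Step 4: cell (1,0)='T' (+7 fires, +6 burnt)
Step 5: cell (1,0)='F' (+4 fires, +7 burnt)
  -> target ignites at step 5
Step 6: cell (1,0)='.' (+1 fires, +4 burnt)
Step 7: cell (1,0)='.' (+0 fires, +1 burnt)
  fire out at step 7

5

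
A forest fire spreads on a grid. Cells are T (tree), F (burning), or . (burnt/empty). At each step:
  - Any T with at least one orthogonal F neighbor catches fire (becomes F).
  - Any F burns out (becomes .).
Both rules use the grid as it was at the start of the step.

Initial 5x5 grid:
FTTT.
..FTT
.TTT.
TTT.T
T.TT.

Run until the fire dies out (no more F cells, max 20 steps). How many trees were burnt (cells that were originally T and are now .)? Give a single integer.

Answer: 14

Derivation:
Step 1: +4 fires, +2 burnt (F count now 4)
Step 2: +5 fires, +4 burnt (F count now 5)
Step 3: +2 fires, +5 burnt (F count now 2)
Step 4: +2 fires, +2 burnt (F count now 2)
Step 5: +1 fires, +2 burnt (F count now 1)
Step 6: +0 fires, +1 burnt (F count now 0)
Fire out after step 6
Initially T: 15, now '.': 24
Total burnt (originally-T cells now '.'): 14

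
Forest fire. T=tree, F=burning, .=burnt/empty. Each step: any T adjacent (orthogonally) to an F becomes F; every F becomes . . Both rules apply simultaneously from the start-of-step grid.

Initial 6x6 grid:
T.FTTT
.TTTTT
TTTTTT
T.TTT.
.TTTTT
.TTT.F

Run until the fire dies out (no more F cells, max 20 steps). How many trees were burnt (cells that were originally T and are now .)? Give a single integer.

Answer: 26

Derivation:
Step 1: +3 fires, +2 burnt (F count now 3)
Step 2: +5 fires, +3 burnt (F count now 5)
Step 3: +7 fires, +5 burnt (F count now 7)
Step 4: +6 fires, +7 burnt (F count now 6)
Step 5: +4 fires, +6 burnt (F count now 4)
Step 6: +1 fires, +4 burnt (F count now 1)
Step 7: +0 fires, +1 burnt (F count now 0)
Fire out after step 7
Initially T: 27, now '.': 35
Total burnt (originally-T cells now '.'): 26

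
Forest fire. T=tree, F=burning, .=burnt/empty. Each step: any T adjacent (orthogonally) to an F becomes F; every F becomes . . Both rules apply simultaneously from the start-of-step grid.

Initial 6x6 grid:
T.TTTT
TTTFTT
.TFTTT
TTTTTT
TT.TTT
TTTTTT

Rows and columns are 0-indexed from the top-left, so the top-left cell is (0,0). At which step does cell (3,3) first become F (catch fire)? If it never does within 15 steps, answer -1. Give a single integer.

Step 1: cell (3,3)='T' (+6 fires, +2 burnt)
Step 2: cell (3,3)='F' (+7 fires, +6 burnt)
  -> target ignites at step 2
Step 3: cell (3,3)='.' (+7 fires, +7 burnt)
Step 4: cell (3,3)='.' (+6 fires, +7 burnt)
Step 5: cell (3,3)='.' (+4 fires, +6 burnt)
Step 6: cell (3,3)='.' (+1 fires, +4 burnt)
Step 7: cell (3,3)='.' (+0 fires, +1 burnt)
  fire out at step 7

2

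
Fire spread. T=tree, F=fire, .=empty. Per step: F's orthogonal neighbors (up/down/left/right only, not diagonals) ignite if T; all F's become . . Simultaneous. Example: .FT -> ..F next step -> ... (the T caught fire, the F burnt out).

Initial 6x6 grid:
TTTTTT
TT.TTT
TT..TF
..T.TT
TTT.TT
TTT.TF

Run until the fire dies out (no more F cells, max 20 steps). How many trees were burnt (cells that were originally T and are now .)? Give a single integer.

Answer: 19

Derivation:
Step 1: +5 fires, +2 burnt (F count now 5)
Step 2: +4 fires, +5 burnt (F count now 4)
Step 3: +2 fires, +4 burnt (F count now 2)
Step 4: +1 fires, +2 burnt (F count now 1)
Step 5: +1 fires, +1 burnt (F count now 1)
Step 6: +1 fires, +1 burnt (F count now 1)
Step 7: +2 fires, +1 burnt (F count now 2)
Step 8: +2 fires, +2 burnt (F count now 2)
Step 9: +1 fires, +2 burnt (F count now 1)
Step 10: +0 fires, +1 burnt (F count now 0)
Fire out after step 10
Initially T: 26, now '.': 29
Total burnt (originally-T cells now '.'): 19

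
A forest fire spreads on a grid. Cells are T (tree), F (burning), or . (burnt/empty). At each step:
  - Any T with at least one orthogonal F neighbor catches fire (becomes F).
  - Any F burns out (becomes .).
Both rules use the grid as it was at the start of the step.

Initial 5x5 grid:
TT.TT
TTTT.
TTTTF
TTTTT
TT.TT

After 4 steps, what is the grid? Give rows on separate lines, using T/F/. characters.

Step 1: 2 trees catch fire, 1 burn out
  TT.TT
  TTTT.
  TTTF.
  TTTTF
  TT.TT
Step 2: 4 trees catch fire, 2 burn out
  TT.TT
  TTTF.
  TTF..
  TTTF.
  TT.TF
Step 3: 5 trees catch fire, 4 burn out
  TT.FT
  TTF..
  TF...
  TTF..
  TT.F.
Step 4: 4 trees catch fire, 5 burn out
  TT..F
  TF...
  F....
  TF...
  TT...

TT..F
TF...
F....
TF...
TT...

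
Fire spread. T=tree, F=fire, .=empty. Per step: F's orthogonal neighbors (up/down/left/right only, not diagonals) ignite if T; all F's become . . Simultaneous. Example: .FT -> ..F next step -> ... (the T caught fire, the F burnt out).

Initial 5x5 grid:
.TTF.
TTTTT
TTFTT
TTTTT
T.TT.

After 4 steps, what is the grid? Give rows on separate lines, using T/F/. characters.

Step 1: 6 trees catch fire, 2 burn out
  .TF..
  TTFFT
  TF.FT
  TTFTT
  T.TT.
Step 2: 8 trees catch fire, 6 burn out
  .F...
  TF..F
  F...F
  TF.FT
  T.FT.
Step 3: 4 trees catch fire, 8 burn out
  .....
  F....
  .....
  F...F
  T..F.
Step 4: 1 trees catch fire, 4 burn out
  .....
  .....
  .....
  .....
  F....

.....
.....
.....
.....
F....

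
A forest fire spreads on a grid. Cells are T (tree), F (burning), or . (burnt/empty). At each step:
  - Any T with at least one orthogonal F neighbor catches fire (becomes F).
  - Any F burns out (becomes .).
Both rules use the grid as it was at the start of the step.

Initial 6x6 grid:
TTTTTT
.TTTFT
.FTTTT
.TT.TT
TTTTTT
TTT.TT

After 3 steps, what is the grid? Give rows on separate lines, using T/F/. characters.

Step 1: 7 trees catch fire, 2 burn out
  TTTTFT
  .FTF.F
  ..FTFT
  .FT.TT
  TTTTTT
  TTT.TT
Step 2: 9 trees catch fire, 7 burn out
  TFTF.F
  ..F...
  ...F.F
  ..F.FT
  TFTTTT
  TTT.TT
Step 3: 7 trees catch fire, 9 burn out
  F.F...
  ......
  ......
  .....F
  F.FTFT
  TFT.TT

F.F...
......
......
.....F
F.FTFT
TFT.TT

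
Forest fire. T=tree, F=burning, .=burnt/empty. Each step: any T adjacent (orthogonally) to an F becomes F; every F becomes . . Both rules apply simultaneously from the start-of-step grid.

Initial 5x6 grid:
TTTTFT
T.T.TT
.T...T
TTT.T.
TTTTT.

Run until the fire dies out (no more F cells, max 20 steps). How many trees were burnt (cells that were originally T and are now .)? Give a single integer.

Step 1: +3 fires, +1 burnt (F count now 3)
Step 2: +2 fires, +3 burnt (F count now 2)
Step 3: +3 fires, +2 burnt (F count now 3)
Step 4: +1 fires, +3 burnt (F count now 1)
Step 5: +1 fires, +1 burnt (F count now 1)
Step 6: +0 fires, +1 burnt (F count now 0)
Fire out after step 6
Initially T: 20, now '.': 20
Total burnt (originally-T cells now '.'): 10

Answer: 10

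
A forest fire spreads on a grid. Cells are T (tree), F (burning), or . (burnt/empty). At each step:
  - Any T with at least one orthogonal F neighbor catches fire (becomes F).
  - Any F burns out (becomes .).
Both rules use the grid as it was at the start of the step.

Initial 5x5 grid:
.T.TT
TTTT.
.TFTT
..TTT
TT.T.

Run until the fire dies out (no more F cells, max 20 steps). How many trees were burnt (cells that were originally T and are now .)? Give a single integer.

Answer: 14

Derivation:
Step 1: +4 fires, +1 burnt (F count now 4)
Step 2: +4 fires, +4 burnt (F count now 4)
Step 3: +5 fires, +4 burnt (F count now 5)
Step 4: +1 fires, +5 burnt (F count now 1)
Step 5: +0 fires, +1 burnt (F count now 0)
Fire out after step 5
Initially T: 16, now '.': 23
Total burnt (originally-T cells now '.'): 14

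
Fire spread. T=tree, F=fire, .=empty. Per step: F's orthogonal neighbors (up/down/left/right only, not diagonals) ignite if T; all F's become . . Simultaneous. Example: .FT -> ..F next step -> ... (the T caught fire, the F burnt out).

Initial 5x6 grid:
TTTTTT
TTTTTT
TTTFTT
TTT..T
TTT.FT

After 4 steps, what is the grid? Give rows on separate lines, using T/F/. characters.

Step 1: 4 trees catch fire, 2 burn out
  TTTTTT
  TTTFTT
  TTF.FT
  TTT..T
  TTT..F
Step 2: 7 trees catch fire, 4 burn out
  TTTFTT
  TTF.FT
  TF...F
  TTF..F
  TTT...
Step 3: 7 trees catch fire, 7 burn out
  TTF.FT
  TF...F
  F.....
  TF....
  TTF...
Step 4: 5 trees catch fire, 7 burn out
  TF...F
  F.....
  ......
  F.....
  TF....

TF...F
F.....
......
F.....
TF....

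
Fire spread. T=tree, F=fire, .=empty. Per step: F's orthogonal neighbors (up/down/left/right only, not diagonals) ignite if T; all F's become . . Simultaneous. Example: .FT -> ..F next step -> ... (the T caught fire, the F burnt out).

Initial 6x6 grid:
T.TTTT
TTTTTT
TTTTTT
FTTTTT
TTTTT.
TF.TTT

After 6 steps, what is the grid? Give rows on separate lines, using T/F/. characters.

Step 1: 5 trees catch fire, 2 burn out
  T.TTTT
  TTTTTT
  FTTTTT
  .FTTTT
  FFTTT.
  F..TTT
Step 2: 4 trees catch fire, 5 burn out
  T.TTTT
  FTTTTT
  .FTTTT
  ..FTTT
  ..FTT.
  ...TTT
Step 3: 5 trees catch fire, 4 burn out
  F.TTTT
  .FTTTT
  ..FTTT
  ...FTT
  ...FT.
  ...TTT
Step 4: 5 trees catch fire, 5 burn out
  ..TTTT
  ..FTTT
  ...FTT
  ....FT
  ....F.
  ...FTT
Step 5: 5 trees catch fire, 5 burn out
  ..FTTT
  ...FTT
  ....FT
  .....F
  ......
  ....FT
Step 6: 4 trees catch fire, 5 burn out
  ...FTT
  ....FT
  .....F
  ......
  ......
  .....F

...FTT
....FT
.....F
......
......
.....F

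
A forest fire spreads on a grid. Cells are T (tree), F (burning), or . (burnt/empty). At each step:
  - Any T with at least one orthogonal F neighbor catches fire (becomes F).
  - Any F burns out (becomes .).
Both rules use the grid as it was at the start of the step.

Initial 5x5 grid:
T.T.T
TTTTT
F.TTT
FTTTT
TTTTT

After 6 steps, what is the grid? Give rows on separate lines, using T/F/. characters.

Step 1: 3 trees catch fire, 2 burn out
  T.T.T
  FTTTT
  ..TTT
  .FTTT
  FTTTT
Step 2: 4 trees catch fire, 3 burn out
  F.T.T
  .FTTT
  ..TTT
  ..FTT
  .FTTT
Step 3: 4 trees catch fire, 4 burn out
  ..T.T
  ..FTT
  ..FTT
  ...FT
  ..FTT
Step 4: 5 trees catch fire, 4 burn out
  ..F.T
  ...FT
  ...FT
  ....F
  ...FT
Step 5: 3 trees catch fire, 5 burn out
  ....T
  ....F
  ....F
  .....
  ....F
Step 6: 1 trees catch fire, 3 burn out
  ....F
  .....
  .....
  .....
  .....

....F
.....
.....
.....
.....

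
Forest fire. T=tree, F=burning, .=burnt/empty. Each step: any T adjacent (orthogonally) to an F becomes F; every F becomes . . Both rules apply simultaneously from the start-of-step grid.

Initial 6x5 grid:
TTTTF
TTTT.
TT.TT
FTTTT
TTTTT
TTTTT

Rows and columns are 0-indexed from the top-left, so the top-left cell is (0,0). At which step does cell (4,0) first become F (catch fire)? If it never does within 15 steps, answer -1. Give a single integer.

Step 1: cell (4,0)='F' (+4 fires, +2 burnt)
  -> target ignites at step 1
Step 2: cell (4,0)='.' (+7 fires, +4 burnt)
Step 3: cell (4,0)='.' (+8 fires, +7 burnt)
Step 4: cell (4,0)='.' (+4 fires, +8 burnt)
Step 5: cell (4,0)='.' (+2 fires, +4 burnt)
Step 6: cell (4,0)='.' (+1 fires, +2 burnt)
Step 7: cell (4,0)='.' (+0 fires, +1 burnt)
  fire out at step 7

1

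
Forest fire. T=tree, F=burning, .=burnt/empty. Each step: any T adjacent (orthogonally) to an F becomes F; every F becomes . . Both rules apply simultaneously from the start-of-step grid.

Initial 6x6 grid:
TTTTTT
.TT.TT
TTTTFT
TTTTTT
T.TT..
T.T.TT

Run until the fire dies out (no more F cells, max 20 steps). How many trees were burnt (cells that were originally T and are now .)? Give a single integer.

Step 1: +4 fires, +1 burnt (F count now 4)
Step 2: +5 fires, +4 burnt (F count now 5)
Step 3: +6 fires, +5 burnt (F count now 6)
Step 4: +5 fires, +6 burnt (F count now 5)
Step 5: +3 fires, +5 burnt (F count now 3)
Step 6: +2 fires, +3 burnt (F count now 2)
Step 7: +1 fires, +2 burnt (F count now 1)
Step 8: +0 fires, +1 burnt (F count now 0)
Fire out after step 8
Initially T: 28, now '.': 34
Total burnt (originally-T cells now '.'): 26

Answer: 26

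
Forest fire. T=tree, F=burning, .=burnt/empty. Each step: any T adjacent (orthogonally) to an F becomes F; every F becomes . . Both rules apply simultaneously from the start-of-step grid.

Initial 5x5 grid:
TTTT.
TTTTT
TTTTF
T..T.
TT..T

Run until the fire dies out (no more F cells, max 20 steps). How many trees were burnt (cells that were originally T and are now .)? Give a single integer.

Step 1: +2 fires, +1 burnt (F count now 2)
Step 2: +3 fires, +2 burnt (F count now 3)
Step 3: +3 fires, +3 burnt (F count now 3)
Step 4: +3 fires, +3 burnt (F count now 3)
Step 5: +3 fires, +3 burnt (F count now 3)
Step 6: +2 fires, +3 burnt (F count now 2)
Step 7: +1 fires, +2 burnt (F count now 1)
Step 8: +0 fires, +1 burnt (F count now 0)
Fire out after step 8
Initially T: 18, now '.': 24
Total burnt (originally-T cells now '.'): 17

Answer: 17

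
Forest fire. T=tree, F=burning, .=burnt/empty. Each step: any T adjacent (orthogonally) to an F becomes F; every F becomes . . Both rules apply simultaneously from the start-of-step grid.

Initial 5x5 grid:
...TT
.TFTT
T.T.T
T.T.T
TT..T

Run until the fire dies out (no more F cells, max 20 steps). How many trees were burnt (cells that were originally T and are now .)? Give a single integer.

Answer: 10

Derivation:
Step 1: +3 fires, +1 burnt (F count now 3)
Step 2: +3 fires, +3 burnt (F count now 3)
Step 3: +2 fires, +3 burnt (F count now 2)
Step 4: +1 fires, +2 burnt (F count now 1)
Step 5: +1 fires, +1 burnt (F count now 1)
Step 6: +0 fires, +1 burnt (F count now 0)
Fire out after step 6
Initially T: 14, now '.': 21
Total burnt (originally-T cells now '.'): 10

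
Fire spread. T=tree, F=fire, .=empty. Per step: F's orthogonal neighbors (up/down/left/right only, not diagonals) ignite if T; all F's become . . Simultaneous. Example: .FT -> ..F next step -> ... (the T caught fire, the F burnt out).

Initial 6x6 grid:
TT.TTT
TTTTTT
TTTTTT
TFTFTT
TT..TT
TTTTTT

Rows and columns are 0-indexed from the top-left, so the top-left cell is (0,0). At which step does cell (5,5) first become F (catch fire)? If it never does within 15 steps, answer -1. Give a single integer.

Step 1: cell (5,5)='T' (+6 fires, +2 burnt)
Step 2: cell (5,5)='T' (+9 fires, +6 burnt)
Step 3: cell (5,5)='T' (+10 fires, +9 burnt)
Step 4: cell (5,5)='F' (+5 fires, +10 burnt)
  -> target ignites at step 4
Step 5: cell (5,5)='.' (+1 fires, +5 burnt)
Step 6: cell (5,5)='.' (+0 fires, +1 burnt)
  fire out at step 6

4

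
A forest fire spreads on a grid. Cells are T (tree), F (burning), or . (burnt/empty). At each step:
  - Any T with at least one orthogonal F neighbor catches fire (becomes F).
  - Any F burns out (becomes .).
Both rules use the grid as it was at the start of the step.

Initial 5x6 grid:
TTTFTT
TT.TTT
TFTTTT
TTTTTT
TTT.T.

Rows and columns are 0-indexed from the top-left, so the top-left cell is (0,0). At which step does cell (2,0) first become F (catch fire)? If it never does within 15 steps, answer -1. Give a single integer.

Step 1: cell (2,0)='F' (+7 fires, +2 burnt)
  -> target ignites at step 1
Step 2: cell (2,0)='.' (+8 fires, +7 burnt)
Step 3: cell (2,0)='.' (+6 fires, +8 burnt)
Step 4: cell (2,0)='.' (+2 fires, +6 burnt)
Step 5: cell (2,0)='.' (+2 fires, +2 burnt)
Step 6: cell (2,0)='.' (+0 fires, +2 burnt)
  fire out at step 6

1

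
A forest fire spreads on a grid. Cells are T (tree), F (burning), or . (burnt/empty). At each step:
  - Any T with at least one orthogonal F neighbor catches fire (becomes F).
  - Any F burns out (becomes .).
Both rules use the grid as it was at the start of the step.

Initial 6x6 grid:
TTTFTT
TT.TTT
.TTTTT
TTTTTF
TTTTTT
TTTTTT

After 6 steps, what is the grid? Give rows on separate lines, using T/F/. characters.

Step 1: 6 trees catch fire, 2 burn out
  TTF.FT
  TT.FTT
  .TTTTF
  TTTTF.
  TTTTTF
  TTTTTT
Step 2: 9 trees catch fire, 6 burn out
  TF...F
  TT..FF
  .TTFF.
  TTTF..
  TTTTF.
  TTTTTF
Step 3: 6 trees catch fire, 9 burn out
  F.....
  TF....
  .TF...
  TTF...
  TTTF..
  TTTTF.
Step 4: 5 trees catch fire, 6 burn out
  ......
  F.....
  .F....
  TF....
  TTF...
  TTTF..
Step 5: 3 trees catch fire, 5 burn out
  ......
  ......
  ......
  F.....
  TF....
  TTF...
Step 6: 2 trees catch fire, 3 burn out
  ......
  ......
  ......
  ......
  F.....
  TF....

......
......
......
......
F.....
TF....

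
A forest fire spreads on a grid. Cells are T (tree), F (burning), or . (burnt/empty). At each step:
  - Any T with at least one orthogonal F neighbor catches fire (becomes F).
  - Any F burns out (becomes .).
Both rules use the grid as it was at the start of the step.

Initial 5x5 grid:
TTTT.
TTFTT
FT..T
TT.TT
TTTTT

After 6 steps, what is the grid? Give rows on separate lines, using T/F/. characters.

Step 1: 6 trees catch fire, 2 burn out
  TTFT.
  FF.FT
  .F..T
  FT.TT
  TTTTT
Step 2: 6 trees catch fire, 6 burn out
  FF.F.
  ....F
  ....T
  .F.TT
  FTTTT
Step 3: 2 trees catch fire, 6 burn out
  .....
  .....
  ....F
  ...TT
  .FTTT
Step 4: 2 trees catch fire, 2 burn out
  .....
  .....
  .....
  ...TF
  ..FTT
Step 5: 3 trees catch fire, 2 burn out
  .....
  .....
  .....
  ...F.
  ...FF
Step 6: 0 trees catch fire, 3 burn out
  .....
  .....
  .....
  .....
  .....

.....
.....
.....
.....
.....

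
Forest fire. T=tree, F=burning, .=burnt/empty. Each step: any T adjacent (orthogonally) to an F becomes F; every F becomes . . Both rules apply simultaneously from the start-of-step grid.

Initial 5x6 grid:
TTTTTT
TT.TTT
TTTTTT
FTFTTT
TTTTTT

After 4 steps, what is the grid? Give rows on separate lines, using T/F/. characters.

Step 1: 6 trees catch fire, 2 burn out
  TTTTTT
  TT.TTT
  FTFTTT
  .F.FTT
  FTFTTT
Step 2: 6 trees catch fire, 6 burn out
  TTTTTT
  FT.TTT
  .F.FTT
  ....FT
  .F.FTT
Step 3: 6 trees catch fire, 6 burn out
  FTTTTT
  .F.FTT
  ....FT
  .....F
  ....FT
Step 4: 5 trees catch fire, 6 burn out
  .FTFTT
  ....FT
  .....F
  ......
  .....F

.FTFTT
....FT
.....F
......
.....F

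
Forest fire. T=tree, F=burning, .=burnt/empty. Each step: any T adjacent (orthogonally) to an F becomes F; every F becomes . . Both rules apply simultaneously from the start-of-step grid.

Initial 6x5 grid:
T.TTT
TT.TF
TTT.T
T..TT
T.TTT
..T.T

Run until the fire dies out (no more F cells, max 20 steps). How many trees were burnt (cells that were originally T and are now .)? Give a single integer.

Answer: 12

Derivation:
Step 1: +3 fires, +1 burnt (F count now 3)
Step 2: +2 fires, +3 burnt (F count now 2)
Step 3: +3 fires, +2 burnt (F count now 3)
Step 4: +2 fires, +3 burnt (F count now 2)
Step 5: +1 fires, +2 burnt (F count now 1)
Step 6: +1 fires, +1 burnt (F count now 1)
Step 7: +0 fires, +1 burnt (F count now 0)
Fire out after step 7
Initially T: 20, now '.': 22
Total burnt (originally-T cells now '.'): 12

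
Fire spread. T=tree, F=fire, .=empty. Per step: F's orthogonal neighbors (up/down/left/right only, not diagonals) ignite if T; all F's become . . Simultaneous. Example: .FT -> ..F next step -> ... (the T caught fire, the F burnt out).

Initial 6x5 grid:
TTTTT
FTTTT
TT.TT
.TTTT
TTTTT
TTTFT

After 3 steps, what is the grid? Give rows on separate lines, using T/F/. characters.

Step 1: 6 trees catch fire, 2 burn out
  FTTTT
  .FTTT
  FT.TT
  .TTTT
  TTTFT
  TTF.F
Step 2: 7 trees catch fire, 6 burn out
  .FTTT
  ..FTT
  .F.TT
  .TTFT
  TTF.F
  TF...
Step 3: 8 trees catch fire, 7 burn out
  ..FTT
  ...FT
  ...FT
  .FF.F
  TF...
  F....

..FTT
...FT
...FT
.FF.F
TF...
F....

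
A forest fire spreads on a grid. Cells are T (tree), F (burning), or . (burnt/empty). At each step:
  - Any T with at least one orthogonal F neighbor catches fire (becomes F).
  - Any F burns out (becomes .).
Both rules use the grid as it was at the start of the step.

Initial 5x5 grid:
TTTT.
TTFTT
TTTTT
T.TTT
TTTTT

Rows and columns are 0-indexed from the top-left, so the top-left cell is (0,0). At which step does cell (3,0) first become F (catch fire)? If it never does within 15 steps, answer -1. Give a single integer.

Step 1: cell (3,0)='T' (+4 fires, +1 burnt)
Step 2: cell (3,0)='T' (+7 fires, +4 burnt)
Step 3: cell (3,0)='T' (+5 fires, +7 burnt)
Step 4: cell (3,0)='F' (+4 fires, +5 burnt)
  -> target ignites at step 4
Step 5: cell (3,0)='.' (+2 fires, +4 burnt)
Step 6: cell (3,0)='.' (+0 fires, +2 burnt)
  fire out at step 6

4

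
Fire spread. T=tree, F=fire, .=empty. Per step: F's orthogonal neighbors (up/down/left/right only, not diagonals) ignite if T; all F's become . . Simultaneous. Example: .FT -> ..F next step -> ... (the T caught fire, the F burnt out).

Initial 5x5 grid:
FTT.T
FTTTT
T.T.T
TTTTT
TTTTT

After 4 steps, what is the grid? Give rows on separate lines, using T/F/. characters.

Step 1: 3 trees catch fire, 2 burn out
  .FT.T
  .FTTT
  F.T.T
  TTTTT
  TTTTT
Step 2: 3 trees catch fire, 3 burn out
  ..F.T
  ..FTT
  ..T.T
  FTTTT
  TTTTT
Step 3: 4 trees catch fire, 3 burn out
  ....T
  ...FT
  ..F.T
  .FTTT
  FTTTT
Step 4: 3 trees catch fire, 4 burn out
  ....T
  ....F
  ....T
  ..FTT
  .FTTT

....T
....F
....T
..FTT
.FTTT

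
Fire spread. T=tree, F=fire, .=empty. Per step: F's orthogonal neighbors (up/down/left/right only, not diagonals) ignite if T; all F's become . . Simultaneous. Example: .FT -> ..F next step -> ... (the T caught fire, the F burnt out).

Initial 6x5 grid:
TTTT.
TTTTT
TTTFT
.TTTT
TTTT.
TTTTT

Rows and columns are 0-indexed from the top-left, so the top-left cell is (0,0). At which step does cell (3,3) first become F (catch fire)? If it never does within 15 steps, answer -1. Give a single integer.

Step 1: cell (3,3)='F' (+4 fires, +1 burnt)
  -> target ignites at step 1
Step 2: cell (3,3)='.' (+7 fires, +4 burnt)
Step 3: cell (3,3)='.' (+6 fires, +7 burnt)
Step 4: cell (3,3)='.' (+5 fires, +6 burnt)
Step 5: cell (3,3)='.' (+3 fires, +5 burnt)
Step 6: cell (3,3)='.' (+1 fires, +3 burnt)
Step 7: cell (3,3)='.' (+0 fires, +1 burnt)
  fire out at step 7

1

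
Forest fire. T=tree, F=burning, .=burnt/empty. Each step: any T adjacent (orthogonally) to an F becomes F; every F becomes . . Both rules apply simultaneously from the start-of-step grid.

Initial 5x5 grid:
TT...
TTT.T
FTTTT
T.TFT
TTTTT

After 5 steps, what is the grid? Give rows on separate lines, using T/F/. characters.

Step 1: 7 trees catch fire, 2 burn out
  TT...
  FTT.T
  .FTFT
  F.F.F
  TTTFT
Step 2: 7 trees catch fire, 7 burn out
  FT...
  .FT.T
  ..F.F
  .....
  FTF.F
Step 3: 4 trees catch fire, 7 burn out
  .F...
  ..F.F
  .....
  .....
  .F...
Step 4: 0 trees catch fire, 4 burn out
  .....
  .....
  .....
  .....
  .....
Step 5: 0 trees catch fire, 0 burn out
  .....
  .....
  .....
  .....
  .....

.....
.....
.....
.....
.....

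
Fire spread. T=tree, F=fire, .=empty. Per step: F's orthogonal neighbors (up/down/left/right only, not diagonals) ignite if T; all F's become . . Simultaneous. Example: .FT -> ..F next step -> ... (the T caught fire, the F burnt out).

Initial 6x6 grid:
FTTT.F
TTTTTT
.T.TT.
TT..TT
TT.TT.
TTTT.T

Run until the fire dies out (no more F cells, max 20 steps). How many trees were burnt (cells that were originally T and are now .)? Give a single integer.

Answer: 24

Derivation:
Step 1: +3 fires, +2 burnt (F count now 3)
Step 2: +3 fires, +3 burnt (F count now 3)
Step 3: +5 fires, +3 burnt (F count now 5)
Step 4: +3 fires, +5 burnt (F count now 3)
Step 5: +4 fires, +3 burnt (F count now 4)
Step 6: +3 fires, +4 burnt (F count now 3)
Step 7: +3 fires, +3 burnt (F count now 3)
Step 8: +0 fires, +3 burnt (F count now 0)
Fire out after step 8
Initially T: 25, now '.': 35
Total burnt (originally-T cells now '.'): 24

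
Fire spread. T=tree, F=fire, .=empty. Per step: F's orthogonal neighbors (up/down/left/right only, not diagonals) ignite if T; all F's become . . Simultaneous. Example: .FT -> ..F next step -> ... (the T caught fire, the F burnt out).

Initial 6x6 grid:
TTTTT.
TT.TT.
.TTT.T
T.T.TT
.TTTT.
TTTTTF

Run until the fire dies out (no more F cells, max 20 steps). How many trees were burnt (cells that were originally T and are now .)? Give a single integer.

Answer: 25

Derivation:
Step 1: +1 fires, +1 burnt (F count now 1)
Step 2: +2 fires, +1 burnt (F count now 2)
Step 3: +3 fires, +2 burnt (F count now 3)
Step 4: +3 fires, +3 burnt (F count now 3)
Step 5: +4 fires, +3 burnt (F count now 4)
Step 6: +1 fires, +4 burnt (F count now 1)
Step 7: +2 fires, +1 burnt (F count now 2)
Step 8: +2 fires, +2 burnt (F count now 2)
Step 9: +4 fires, +2 burnt (F count now 4)
Step 10: +3 fires, +4 burnt (F count now 3)
Step 11: +0 fires, +3 burnt (F count now 0)
Fire out after step 11
Initially T: 26, now '.': 35
Total burnt (originally-T cells now '.'): 25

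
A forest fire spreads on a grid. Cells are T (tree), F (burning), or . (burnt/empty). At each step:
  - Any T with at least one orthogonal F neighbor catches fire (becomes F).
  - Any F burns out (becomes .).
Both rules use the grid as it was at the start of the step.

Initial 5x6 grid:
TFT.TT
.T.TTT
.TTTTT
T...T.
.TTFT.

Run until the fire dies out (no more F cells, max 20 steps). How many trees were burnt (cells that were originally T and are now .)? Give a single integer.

Answer: 17

Derivation:
Step 1: +5 fires, +2 burnt (F count now 5)
Step 2: +3 fires, +5 burnt (F count now 3)
Step 3: +2 fires, +3 burnt (F count now 2)
Step 4: +3 fires, +2 burnt (F count now 3)
Step 5: +3 fires, +3 burnt (F count now 3)
Step 6: +1 fires, +3 burnt (F count now 1)
Step 7: +0 fires, +1 burnt (F count now 0)
Fire out after step 7
Initially T: 18, now '.': 29
Total burnt (originally-T cells now '.'): 17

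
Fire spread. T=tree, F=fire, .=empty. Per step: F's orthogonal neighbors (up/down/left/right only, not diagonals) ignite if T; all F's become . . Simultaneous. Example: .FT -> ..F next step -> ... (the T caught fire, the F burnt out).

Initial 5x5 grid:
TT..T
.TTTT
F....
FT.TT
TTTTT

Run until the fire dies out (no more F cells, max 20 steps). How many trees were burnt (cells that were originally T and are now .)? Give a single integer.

Answer: 8

Derivation:
Step 1: +2 fires, +2 burnt (F count now 2)
Step 2: +1 fires, +2 burnt (F count now 1)
Step 3: +1 fires, +1 burnt (F count now 1)
Step 4: +1 fires, +1 burnt (F count now 1)
Step 5: +2 fires, +1 burnt (F count now 2)
Step 6: +1 fires, +2 burnt (F count now 1)
Step 7: +0 fires, +1 burnt (F count now 0)
Fire out after step 7
Initially T: 15, now '.': 18
Total burnt (originally-T cells now '.'): 8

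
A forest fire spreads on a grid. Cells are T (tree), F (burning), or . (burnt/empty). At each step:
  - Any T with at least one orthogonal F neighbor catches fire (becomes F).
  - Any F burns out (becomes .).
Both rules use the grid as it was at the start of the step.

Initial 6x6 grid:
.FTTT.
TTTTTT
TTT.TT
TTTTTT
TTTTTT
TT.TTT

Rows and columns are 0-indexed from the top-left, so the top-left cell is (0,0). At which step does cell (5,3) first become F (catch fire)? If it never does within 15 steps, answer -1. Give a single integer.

Step 1: cell (5,3)='T' (+2 fires, +1 burnt)
Step 2: cell (5,3)='T' (+4 fires, +2 burnt)
Step 3: cell (5,3)='T' (+5 fires, +4 burnt)
Step 4: cell (5,3)='T' (+4 fires, +5 burnt)
Step 5: cell (5,3)='T' (+6 fires, +4 burnt)
Step 6: cell (5,3)='T' (+4 fires, +6 burnt)
Step 7: cell (5,3)='F' (+3 fires, +4 burnt)
  -> target ignites at step 7
Step 8: cell (5,3)='.' (+2 fires, +3 burnt)
Step 9: cell (5,3)='.' (+1 fires, +2 burnt)
Step 10: cell (5,3)='.' (+0 fires, +1 burnt)
  fire out at step 10

7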